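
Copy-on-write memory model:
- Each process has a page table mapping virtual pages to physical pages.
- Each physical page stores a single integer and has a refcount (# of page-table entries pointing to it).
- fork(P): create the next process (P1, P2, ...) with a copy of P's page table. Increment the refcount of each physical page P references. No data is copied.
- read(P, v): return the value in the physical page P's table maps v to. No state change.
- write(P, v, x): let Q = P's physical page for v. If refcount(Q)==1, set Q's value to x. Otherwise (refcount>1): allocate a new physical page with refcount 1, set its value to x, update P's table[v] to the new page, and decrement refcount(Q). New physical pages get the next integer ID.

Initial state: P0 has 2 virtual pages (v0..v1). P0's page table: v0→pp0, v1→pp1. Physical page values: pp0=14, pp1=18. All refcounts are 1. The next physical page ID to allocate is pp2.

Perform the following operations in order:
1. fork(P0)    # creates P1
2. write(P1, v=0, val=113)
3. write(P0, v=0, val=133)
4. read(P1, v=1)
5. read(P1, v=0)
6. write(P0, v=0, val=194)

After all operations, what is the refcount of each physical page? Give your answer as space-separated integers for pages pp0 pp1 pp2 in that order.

Answer: 1 2 1

Derivation:
Op 1: fork(P0) -> P1. 2 ppages; refcounts: pp0:2 pp1:2
Op 2: write(P1, v0, 113). refcount(pp0)=2>1 -> COPY to pp2. 3 ppages; refcounts: pp0:1 pp1:2 pp2:1
Op 3: write(P0, v0, 133). refcount(pp0)=1 -> write in place. 3 ppages; refcounts: pp0:1 pp1:2 pp2:1
Op 4: read(P1, v1) -> 18. No state change.
Op 5: read(P1, v0) -> 113. No state change.
Op 6: write(P0, v0, 194). refcount(pp0)=1 -> write in place. 3 ppages; refcounts: pp0:1 pp1:2 pp2:1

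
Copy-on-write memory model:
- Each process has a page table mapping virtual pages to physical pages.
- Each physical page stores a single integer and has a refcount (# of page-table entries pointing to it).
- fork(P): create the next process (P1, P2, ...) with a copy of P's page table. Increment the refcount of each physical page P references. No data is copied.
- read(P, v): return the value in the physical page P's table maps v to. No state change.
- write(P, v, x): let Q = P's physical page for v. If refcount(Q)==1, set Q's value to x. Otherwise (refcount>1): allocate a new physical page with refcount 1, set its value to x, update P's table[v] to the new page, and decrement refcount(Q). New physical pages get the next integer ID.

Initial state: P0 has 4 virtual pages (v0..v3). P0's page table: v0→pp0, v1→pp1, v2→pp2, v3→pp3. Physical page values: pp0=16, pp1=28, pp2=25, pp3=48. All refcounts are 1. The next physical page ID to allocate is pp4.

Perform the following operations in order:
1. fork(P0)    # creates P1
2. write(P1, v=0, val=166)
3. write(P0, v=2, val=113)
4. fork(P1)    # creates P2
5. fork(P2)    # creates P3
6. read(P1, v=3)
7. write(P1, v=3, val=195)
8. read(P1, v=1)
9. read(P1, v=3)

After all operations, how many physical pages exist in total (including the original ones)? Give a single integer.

Answer: 7

Derivation:
Op 1: fork(P0) -> P1. 4 ppages; refcounts: pp0:2 pp1:2 pp2:2 pp3:2
Op 2: write(P1, v0, 166). refcount(pp0)=2>1 -> COPY to pp4. 5 ppages; refcounts: pp0:1 pp1:2 pp2:2 pp3:2 pp4:1
Op 3: write(P0, v2, 113). refcount(pp2)=2>1 -> COPY to pp5. 6 ppages; refcounts: pp0:1 pp1:2 pp2:1 pp3:2 pp4:1 pp5:1
Op 4: fork(P1) -> P2. 6 ppages; refcounts: pp0:1 pp1:3 pp2:2 pp3:3 pp4:2 pp5:1
Op 5: fork(P2) -> P3. 6 ppages; refcounts: pp0:1 pp1:4 pp2:3 pp3:4 pp4:3 pp5:1
Op 6: read(P1, v3) -> 48. No state change.
Op 7: write(P1, v3, 195). refcount(pp3)=4>1 -> COPY to pp6. 7 ppages; refcounts: pp0:1 pp1:4 pp2:3 pp3:3 pp4:3 pp5:1 pp6:1
Op 8: read(P1, v1) -> 28. No state change.
Op 9: read(P1, v3) -> 195. No state change.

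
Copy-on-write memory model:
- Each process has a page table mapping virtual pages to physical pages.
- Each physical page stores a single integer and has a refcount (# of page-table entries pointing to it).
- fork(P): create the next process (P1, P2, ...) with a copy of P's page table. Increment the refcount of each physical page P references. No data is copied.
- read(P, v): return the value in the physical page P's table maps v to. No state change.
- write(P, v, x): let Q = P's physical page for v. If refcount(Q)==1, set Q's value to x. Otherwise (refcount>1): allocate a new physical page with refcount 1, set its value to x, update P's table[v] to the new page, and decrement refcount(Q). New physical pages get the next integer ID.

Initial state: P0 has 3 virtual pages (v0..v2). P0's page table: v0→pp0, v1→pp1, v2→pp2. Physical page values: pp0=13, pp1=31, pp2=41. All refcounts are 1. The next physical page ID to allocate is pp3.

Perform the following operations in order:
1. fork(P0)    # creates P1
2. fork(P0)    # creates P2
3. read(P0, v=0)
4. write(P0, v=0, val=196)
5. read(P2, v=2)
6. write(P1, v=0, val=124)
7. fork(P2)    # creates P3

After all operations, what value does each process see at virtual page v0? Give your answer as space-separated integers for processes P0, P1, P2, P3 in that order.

Answer: 196 124 13 13

Derivation:
Op 1: fork(P0) -> P1. 3 ppages; refcounts: pp0:2 pp1:2 pp2:2
Op 2: fork(P0) -> P2. 3 ppages; refcounts: pp0:3 pp1:3 pp2:3
Op 3: read(P0, v0) -> 13. No state change.
Op 4: write(P0, v0, 196). refcount(pp0)=3>1 -> COPY to pp3. 4 ppages; refcounts: pp0:2 pp1:3 pp2:3 pp3:1
Op 5: read(P2, v2) -> 41. No state change.
Op 6: write(P1, v0, 124). refcount(pp0)=2>1 -> COPY to pp4. 5 ppages; refcounts: pp0:1 pp1:3 pp2:3 pp3:1 pp4:1
Op 7: fork(P2) -> P3. 5 ppages; refcounts: pp0:2 pp1:4 pp2:4 pp3:1 pp4:1
P0: v0 -> pp3 = 196
P1: v0 -> pp4 = 124
P2: v0 -> pp0 = 13
P3: v0 -> pp0 = 13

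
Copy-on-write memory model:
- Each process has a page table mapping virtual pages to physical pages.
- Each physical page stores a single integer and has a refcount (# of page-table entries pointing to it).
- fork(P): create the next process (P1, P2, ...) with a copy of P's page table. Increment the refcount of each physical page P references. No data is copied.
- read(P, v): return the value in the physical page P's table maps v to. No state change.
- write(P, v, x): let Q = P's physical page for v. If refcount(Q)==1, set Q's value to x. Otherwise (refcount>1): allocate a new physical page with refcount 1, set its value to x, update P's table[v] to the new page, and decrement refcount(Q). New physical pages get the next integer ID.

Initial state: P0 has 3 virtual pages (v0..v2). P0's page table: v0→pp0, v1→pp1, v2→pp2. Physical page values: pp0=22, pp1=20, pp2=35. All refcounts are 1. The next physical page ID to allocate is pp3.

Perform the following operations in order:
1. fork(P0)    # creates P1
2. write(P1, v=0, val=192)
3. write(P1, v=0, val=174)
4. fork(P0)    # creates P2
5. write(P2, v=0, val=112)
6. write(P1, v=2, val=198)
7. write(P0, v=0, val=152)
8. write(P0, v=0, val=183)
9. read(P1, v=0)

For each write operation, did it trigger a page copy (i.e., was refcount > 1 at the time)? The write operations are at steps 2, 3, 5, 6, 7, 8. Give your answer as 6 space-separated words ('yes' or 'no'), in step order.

Op 1: fork(P0) -> P1. 3 ppages; refcounts: pp0:2 pp1:2 pp2:2
Op 2: write(P1, v0, 192). refcount(pp0)=2>1 -> COPY to pp3. 4 ppages; refcounts: pp0:1 pp1:2 pp2:2 pp3:1
Op 3: write(P1, v0, 174). refcount(pp3)=1 -> write in place. 4 ppages; refcounts: pp0:1 pp1:2 pp2:2 pp3:1
Op 4: fork(P0) -> P2. 4 ppages; refcounts: pp0:2 pp1:3 pp2:3 pp3:1
Op 5: write(P2, v0, 112). refcount(pp0)=2>1 -> COPY to pp4. 5 ppages; refcounts: pp0:1 pp1:3 pp2:3 pp3:1 pp4:1
Op 6: write(P1, v2, 198). refcount(pp2)=3>1 -> COPY to pp5. 6 ppages; refcounts: pp0:1 pp1:3 pp2:2 pp3:1 pp4:1 pp5:1
Op 7: write(P0, v0, 152). refcount(pp0)=1 -> write in place. 6 ppages; refcounts: pp0:1 pp1:3 pp2:2 pp3:1 pp4:1 pp5:1
Op 8: write(P0, v0, 183). refcount(pp0)=1 -> write in place. 6 ppages; refcounts: pp0:1 pp1:3 pp2:2 pp3:1 pp4:1 pp5:1
Op 9: read(P1, v0) -> 174. No state change.

yes no yes yes no no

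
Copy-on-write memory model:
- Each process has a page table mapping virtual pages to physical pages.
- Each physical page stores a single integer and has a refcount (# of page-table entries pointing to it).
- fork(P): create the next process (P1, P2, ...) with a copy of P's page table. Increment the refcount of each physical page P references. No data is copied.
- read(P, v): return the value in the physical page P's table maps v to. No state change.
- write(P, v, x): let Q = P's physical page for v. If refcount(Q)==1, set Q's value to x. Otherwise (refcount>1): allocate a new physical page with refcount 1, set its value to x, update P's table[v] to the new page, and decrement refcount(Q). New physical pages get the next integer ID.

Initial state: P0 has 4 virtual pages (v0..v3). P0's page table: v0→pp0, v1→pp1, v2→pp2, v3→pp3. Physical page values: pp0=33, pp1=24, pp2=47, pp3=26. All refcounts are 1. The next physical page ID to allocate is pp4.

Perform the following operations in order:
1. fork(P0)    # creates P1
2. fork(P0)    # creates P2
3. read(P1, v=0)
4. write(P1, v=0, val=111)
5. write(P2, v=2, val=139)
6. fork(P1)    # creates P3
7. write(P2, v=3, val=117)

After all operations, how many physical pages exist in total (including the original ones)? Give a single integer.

Op 1: fork(P0) -> P1. 4 ppages; refcounts: pp0:2 pp1:2 pp2:2 pp3:2
Op 2: fork(P0) -> P2. 4 ppages; refcounts: pp0:3 pp1:3 pp2:3 pp3:3
Op 3: read(P1, v0) -> 33. No state change.
Op 4: write(P1, v0, 111). refcount(pp0)=3>1 -> COPY to pp4. 5 ppages; refcounts: pp0:2 pp1:3 pp2:3 pp3:3 pp4:1
Op 5: write(P2, v2, 139). refcount(pp2)=3>1 -> COPY to pp5. 6 ppages; refcounts: pp0:2 pp1:3 pp2:2 pp3:3 pp4:1 pp5:1
Op 6: fork(P1) -> P3. 6 ppages; refcounts: pp0:2 pp1:4 pp2:3 pp3:4 pp4:2 pp5:1
Op 7: write(P2, v3, 117). refcount(pp3)=4>1 -> COPY to pp6. 7 ppages; refcounts: pp0:2 pp1:4 pp2:3 pp3:3 pp4:2 pp5:1 pp6:1

Answer: 7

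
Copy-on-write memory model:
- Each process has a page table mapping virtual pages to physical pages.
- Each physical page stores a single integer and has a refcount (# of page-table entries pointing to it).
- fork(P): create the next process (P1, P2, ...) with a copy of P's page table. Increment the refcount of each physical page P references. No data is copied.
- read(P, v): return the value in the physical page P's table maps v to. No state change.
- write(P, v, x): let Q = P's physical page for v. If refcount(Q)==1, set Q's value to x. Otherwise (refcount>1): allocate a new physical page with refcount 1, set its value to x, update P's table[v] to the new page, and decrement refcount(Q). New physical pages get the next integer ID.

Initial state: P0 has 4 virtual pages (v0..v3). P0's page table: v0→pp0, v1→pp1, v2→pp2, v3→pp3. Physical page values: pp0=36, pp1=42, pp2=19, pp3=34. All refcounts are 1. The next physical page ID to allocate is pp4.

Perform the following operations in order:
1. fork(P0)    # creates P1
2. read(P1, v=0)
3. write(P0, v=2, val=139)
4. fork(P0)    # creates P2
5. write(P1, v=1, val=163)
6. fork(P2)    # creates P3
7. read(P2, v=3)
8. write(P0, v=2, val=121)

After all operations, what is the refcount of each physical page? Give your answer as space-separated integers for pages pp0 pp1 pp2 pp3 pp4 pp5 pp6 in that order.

Op 1: fork(P0) -> P1. 4 ppages; refcounts: pp0:2 pp1:2 pp2:2 pp3:2
Op 2: read(P1, v0) -> 36. No state change.
Op 3: write(P0, v2, 139). refcount(pp2)=2>1 -> COPY to pp4. 5 ppages; refcounts: pp0:2 pp1:2 pp2:1 pp3:2 pp4:1
Op 4: fork(P0) -> P2. 5 ppages; refcounts: pp0:3 pp1:3 pp2:1 pp3:3 pp4:2
Op 5: write(P1, v1, 163). refcount(pp1)=3>1 -> COPY to pp5. 6 ppages; refcounts: pp0:3 pp1:2 pp2:1 pp3:3 pp4:2 pp5:1
Op 6: fork(P2) -> P3. 6 ppages; refcounts: pp0:4 pp1:3 pp2:1 pp3:4 pp4:3 pp5:1
Op 7: read(P2, v3) -> 34. No state change.
Op 8: write(P0, v2, 121). refcount(pp4)=3>1 -> COPY to pp6. 7 ppages; refcounts: pp0:4 pp1:3 pp2:1 pp3:4 pp4:2 pp5:1 pp6:1

Answer: 4 3 1 4 2 1 1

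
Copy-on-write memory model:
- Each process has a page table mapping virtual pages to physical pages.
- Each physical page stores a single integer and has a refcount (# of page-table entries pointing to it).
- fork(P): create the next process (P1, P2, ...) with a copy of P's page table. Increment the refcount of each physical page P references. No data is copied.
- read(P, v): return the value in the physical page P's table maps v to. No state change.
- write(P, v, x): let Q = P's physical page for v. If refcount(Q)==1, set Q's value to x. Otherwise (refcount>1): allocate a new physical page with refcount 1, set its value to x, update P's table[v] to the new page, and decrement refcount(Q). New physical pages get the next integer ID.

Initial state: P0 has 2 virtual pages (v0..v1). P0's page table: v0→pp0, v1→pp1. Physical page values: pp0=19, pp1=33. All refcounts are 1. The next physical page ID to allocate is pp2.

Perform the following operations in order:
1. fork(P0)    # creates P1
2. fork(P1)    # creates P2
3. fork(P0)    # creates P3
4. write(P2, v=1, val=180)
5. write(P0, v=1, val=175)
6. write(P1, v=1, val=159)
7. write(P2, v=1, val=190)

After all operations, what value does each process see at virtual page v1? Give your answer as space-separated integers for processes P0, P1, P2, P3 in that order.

Answer: 175 159 190 33

Derivation:
Op 1: fork(P0) -> P1. 2 ppages; refcounts: pp0:2 pp1:2
Op 2: fork(P1) -> P2. 2 ppages; refcounts: pp0:3 pp1:3
Op 3: fork(P0) -> P3. 2 ppages; refcounts: pp0:4 pp1:4
Op 4: write(P2, v1, 180). refcount(pp1)=4>1 -> COPY to pp2. 3 ppages; refcounts: pp0:4 pp1:3 pp2:1
Op 5: write(P0, v1, 175). refcount(pp1)=3>1 -> COPY to pp3. 4 ppages; refcounts: pp0:4 pp1:2 pp2:1 pp3:1
Op 6: write(P1, v1, 159). refcount(pp1)=2>1 -> COPY to pp4. 5 ppages; refcounts: pp0:4 pp1:1 pp2:1 pp3:1 pp4:1
Op 7: write(P2, v1, 190). refcount(pp2)=1 -> write in place. 5 ppages; refcounts: pp0:4 pp1:1 pp2:1 pp3:1 pp4:1
P0: v1 -> pp3 = 175
P1: v1 -> pp4 = 159
P2: v1 -> pp2 = 190
P3: v1 -> pp1 = 33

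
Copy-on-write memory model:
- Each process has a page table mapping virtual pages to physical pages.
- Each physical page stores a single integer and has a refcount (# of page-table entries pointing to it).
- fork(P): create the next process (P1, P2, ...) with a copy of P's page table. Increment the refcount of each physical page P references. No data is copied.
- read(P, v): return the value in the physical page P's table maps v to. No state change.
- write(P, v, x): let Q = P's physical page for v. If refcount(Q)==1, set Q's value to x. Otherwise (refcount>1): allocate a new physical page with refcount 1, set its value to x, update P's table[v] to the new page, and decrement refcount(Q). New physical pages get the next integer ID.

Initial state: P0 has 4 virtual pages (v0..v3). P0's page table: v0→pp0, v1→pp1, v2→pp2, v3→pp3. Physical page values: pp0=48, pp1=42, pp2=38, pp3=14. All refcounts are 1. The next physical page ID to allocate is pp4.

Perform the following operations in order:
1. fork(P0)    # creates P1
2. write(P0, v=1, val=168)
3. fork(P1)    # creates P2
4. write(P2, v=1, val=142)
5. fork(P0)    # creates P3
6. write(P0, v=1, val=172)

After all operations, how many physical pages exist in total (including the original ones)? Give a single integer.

Answer: 7

Derivation:
Op 1: fork(P0) -> P1. 4 ppages; refcounts: pp0:2 pp1:2 pp2:2 pp3:2
Op 2: write(P0, v1, 168). refcount(pp1)=2>1 -> COPY to pp4. 5 ppages; refcounts: pp0:2 pp1:1 pp2:2 pp3:2 pp4:1
Op 3: fork(P1) -> P2. 5 ppages; refcounts: pp0:3 pp1:2 pp2:3 pp3:3 pp4:1
Op 4: write(P2, v1, 142). refcount(pp1)=2>1 -> COPY to pp5. 6 ppages; refcounts: pp0:3 pp1:1 pp2:3 pp3:3 pp4:1 pp5:1
Op 5: fork(P0) -> P3. 6 ppages; refcounts: pp0:4 pp1:1 pp2:4 pp3:4 pp4:2 pp5:1
Op 6: write(P0, v1, 172). refcount(pp4)=2>1 -> COPY to pp6. 7 ppages; refcounts: pp0:4 pp1:1 pp2:4 pp3:4 pp4:1 pp5:1 pp6:1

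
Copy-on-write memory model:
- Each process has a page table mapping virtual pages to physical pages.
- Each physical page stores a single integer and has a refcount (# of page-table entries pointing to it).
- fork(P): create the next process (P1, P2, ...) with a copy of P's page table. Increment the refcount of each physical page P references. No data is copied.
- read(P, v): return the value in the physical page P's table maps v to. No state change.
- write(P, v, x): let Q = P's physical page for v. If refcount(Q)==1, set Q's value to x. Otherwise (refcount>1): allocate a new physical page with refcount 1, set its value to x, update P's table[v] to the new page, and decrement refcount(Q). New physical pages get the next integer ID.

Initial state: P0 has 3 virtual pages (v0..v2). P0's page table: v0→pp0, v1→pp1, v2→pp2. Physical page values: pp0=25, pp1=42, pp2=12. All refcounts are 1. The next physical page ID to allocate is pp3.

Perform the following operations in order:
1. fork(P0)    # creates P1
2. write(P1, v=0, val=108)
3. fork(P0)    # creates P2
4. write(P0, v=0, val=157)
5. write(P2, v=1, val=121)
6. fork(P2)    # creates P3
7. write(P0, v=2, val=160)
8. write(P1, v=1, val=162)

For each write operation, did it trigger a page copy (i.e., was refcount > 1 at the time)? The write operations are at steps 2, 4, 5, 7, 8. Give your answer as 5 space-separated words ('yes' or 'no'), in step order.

Op 1: fork(P0) -> P1. 3 ppages; refcounts: pp0:2 pp1:2 pp2:2
Op 2: write(P1, v0, 108). refcount(pp0)=2>1 -> COPY to pp3. 4 ppages; refcounts: pp0:1 pp1:2 pp2:2 pp3:1
Op 3: fork(P0) -> P2. 4 ppages; refcounts: pp0:2 pp1:3 pp2:3 pp3:1
Op 4: write(P0, v0, 157). refcount(pp0)=2>1 -> COPY to pp4. 5 ppages; refcounts: pp0:1 pp1:3 pp2:3 pp3:1 pp4:1
Op 5: write(P2, v1, 121). refcount(pp1)=3>1 -> COPY to pp5. 6 ppages; refcounts: pp0:1 pp1:2 pp2:3 pp3:1 pp4:1 pp5:1
Op 6: fork(P2) -> P3. 6 ppages; refcounts: pp0:2 pp1:2 pp2:4 pp3:1 pp4:1 pp5:2
Op 7: write(P0, v2, 160). refcount(pp2)=4>1 -> COPY to pp6. 7 ppages; refcounts: pp0:2 pp1:2 pp2:3 pp3:1 pp4:1 pp5:2 pp6:1
Op 8: write(P1, v1, 162). refcount(pp1)=2>1 -> COPY to pp7. 8 ppages; refcounts: pp0:2 pp1:1 pp2:3 pp3:1 pp4:1 pp5:2 pp6:1 pp7:1

yes yes yes yes yes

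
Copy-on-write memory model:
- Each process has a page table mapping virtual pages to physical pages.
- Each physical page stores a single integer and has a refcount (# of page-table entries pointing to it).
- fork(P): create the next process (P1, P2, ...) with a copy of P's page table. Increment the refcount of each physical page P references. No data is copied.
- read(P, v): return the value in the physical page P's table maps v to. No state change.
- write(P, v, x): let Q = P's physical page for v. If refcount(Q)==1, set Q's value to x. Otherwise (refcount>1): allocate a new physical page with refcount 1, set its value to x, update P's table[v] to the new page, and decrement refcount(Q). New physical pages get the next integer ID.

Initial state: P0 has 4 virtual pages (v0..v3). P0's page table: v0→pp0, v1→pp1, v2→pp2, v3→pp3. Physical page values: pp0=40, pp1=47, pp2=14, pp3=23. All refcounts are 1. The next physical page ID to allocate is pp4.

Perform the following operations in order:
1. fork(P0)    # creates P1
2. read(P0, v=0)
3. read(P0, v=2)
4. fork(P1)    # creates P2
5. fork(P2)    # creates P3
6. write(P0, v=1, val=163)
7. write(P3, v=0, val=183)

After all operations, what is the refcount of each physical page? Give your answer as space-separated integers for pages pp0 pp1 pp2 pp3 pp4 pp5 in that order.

Answer: 3 3 4 4 1 1

Derivation:
Op 1: fork(P0) -> P1. 4 ppages; refcounts: pp0:2 pp1:2 pp2:2 pp3:2
Op 2: read(P0, v0) -> 40. No state change.
Op 3: read(P0, v2) -> 14. No state change.
Op 4: fork(P1) -> P2. 4 ppages; refcounts: pp0:3 pp1:3 pp2:3 pp3:3
Op 5: fork(P2) -> P3. 4 ppages; refcounts: pp0:4 pp1:4 pp2:4 pp3:4
Op 6: write(P0, v1, 163). refcount(pp1)=4>1 -> COPY to pp4. 5 ppages; refcounts: pp0:4 pp1:3 pp2:4 pp3:4 pp4:1
Op 7: write(P3, v0, 183). refcount(pp0)=4>1 -> COPY to pp5. 6 ppages; refcounts: pp0:3 pp1:3 pp2:4 pp3:4 pp4:1 pp5:1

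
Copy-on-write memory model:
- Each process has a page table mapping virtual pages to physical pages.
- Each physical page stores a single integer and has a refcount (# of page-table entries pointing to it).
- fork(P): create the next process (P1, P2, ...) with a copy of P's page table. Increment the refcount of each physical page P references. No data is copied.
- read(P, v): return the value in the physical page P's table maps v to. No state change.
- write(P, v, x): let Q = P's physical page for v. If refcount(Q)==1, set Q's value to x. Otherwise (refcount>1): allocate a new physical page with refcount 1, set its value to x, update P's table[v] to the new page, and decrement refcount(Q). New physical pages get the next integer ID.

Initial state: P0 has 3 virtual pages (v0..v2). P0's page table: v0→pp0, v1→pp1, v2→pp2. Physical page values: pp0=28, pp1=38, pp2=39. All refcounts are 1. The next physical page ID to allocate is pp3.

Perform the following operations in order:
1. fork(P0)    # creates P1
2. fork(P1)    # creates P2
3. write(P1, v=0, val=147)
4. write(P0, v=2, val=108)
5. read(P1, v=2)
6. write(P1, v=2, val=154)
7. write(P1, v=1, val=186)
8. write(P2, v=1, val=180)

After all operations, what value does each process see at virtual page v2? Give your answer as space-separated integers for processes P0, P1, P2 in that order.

Op 1: fork(P0) -> P1. 3 ppages; refcounts: pp0:2 pp1:2 pp2:2
Op 2: fork(P1) -> P2. 3 ppages; refcounts: pp0:3 pp1:3 pp2:3
Op 3: write(P1, v0, 147). refcount(pp0)=3>1 -> COPY to pp3. 4 ppages; refcounts: pp0:2 pp1:3 pp2:3 pp3:1
Op 4: write(P0, v2, 108). refcount(pp2)=3>1 -> COPY to pp4. 5 ppages; refcounts: pp0:2 pp1:3 pp2:2 pp3:1 pp4:1
Op 5: read(P1, v2) -> 39. No state change.
Op 6: write(P1, v2, 154). refcount(pp2)=2>1 -> COPY to pp5. 6 ppages; refcounts: pp0:2 pp1:3 pp2:1 pp3:1 pp4:1 pp5:1
Op 7: write(P1, v1, 186). refcount(pp1)=3>1 -> COPY to pp6. 7 ppages; refcounts: pp0:2 pp1:2 pp2:1 pp3:1 pp4:1 pp5:1 pp6:1
Op 8: write(P2, v1, 180). refcount(pp1)=2>1 -> COPY to pp7. 8 ppages; refcounts: pp0:2 pp1:1 pp2:1 pp3:1 pp4:1 pp5:1 pp6:1 pp7:1
P0: v2 -> pp4 = 108
P1: v2 -> pp5 = 154
P2: v2 -> pp2 = 39

Answer: 108 154 39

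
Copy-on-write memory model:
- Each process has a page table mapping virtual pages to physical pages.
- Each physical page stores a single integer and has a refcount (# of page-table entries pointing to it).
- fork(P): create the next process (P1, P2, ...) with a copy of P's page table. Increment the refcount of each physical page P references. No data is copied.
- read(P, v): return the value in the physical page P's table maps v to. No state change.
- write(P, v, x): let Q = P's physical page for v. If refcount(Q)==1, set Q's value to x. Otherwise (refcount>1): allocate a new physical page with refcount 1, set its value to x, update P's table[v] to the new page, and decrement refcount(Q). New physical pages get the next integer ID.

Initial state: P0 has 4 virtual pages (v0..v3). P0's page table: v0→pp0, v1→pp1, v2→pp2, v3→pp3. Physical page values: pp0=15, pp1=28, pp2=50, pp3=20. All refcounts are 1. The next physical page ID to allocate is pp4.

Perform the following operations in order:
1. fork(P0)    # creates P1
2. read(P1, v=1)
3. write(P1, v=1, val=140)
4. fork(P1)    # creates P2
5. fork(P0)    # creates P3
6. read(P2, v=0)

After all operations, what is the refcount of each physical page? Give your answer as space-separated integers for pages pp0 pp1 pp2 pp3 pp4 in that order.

Op 1: fork(P0) -> P1. 4 ppages; refcounts: pp0:2 pp1:2 pp2:2 pp3:2
Op 2: read(P1, v1) -> 28. No state change.
Op 3: write(P1, v1, 140). refcount(pp1)=2>1 -> COPY to pp4. 5 ppages; refcounts: pp0:2 pp1:1 pp2:2 pp3:2 pp4:1
Op 4: fork(P1) -> P2. 5 ppages; refcounts: pp0:3 pp1:1 pp2:3 pp3:3 pp4:2
Op 5: fork(P0) -> P3. 5 ppages; refcounts: pp0:4 pp1:2 pp2:4 pp3:4 pp4:2
Op 6: read(P2, v0) -> 15. No state change.

Answer: 4 2 4 4 2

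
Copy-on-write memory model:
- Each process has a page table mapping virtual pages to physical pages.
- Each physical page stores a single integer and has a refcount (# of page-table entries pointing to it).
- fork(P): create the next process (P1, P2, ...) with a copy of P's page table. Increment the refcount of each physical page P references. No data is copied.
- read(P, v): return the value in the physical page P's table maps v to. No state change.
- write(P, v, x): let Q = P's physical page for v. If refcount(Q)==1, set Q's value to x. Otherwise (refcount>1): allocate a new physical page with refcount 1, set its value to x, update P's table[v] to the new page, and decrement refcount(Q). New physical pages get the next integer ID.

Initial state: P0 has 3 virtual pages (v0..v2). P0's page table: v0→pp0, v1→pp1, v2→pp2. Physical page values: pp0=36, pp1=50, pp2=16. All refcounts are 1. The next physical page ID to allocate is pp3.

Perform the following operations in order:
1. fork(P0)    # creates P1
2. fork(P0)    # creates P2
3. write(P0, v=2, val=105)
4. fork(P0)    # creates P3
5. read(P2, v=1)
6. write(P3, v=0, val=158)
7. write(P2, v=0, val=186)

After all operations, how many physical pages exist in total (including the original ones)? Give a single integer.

Answer: 6

Derivation:
Op 1: fork(P0) -> P1. 3 ppages; refcounts: pp0:2 pp1:2 pp2:2
Op 2: fork(P0) -> P2. 3 ppages; refcounts: pp0:3 pp1:3 pp2:3
Op 3: write(P0, v2, 105). refcount(pp2)=3>1 -> COPY to pp3. 4 ppages; refcounts: pp0:3 pp1:3 pp2:2 pp3:1
Op 4: fork(P0) -> P3. 4 ppages; refcounts: pp0:4 pp1:4 pp2:2 pp3:2
Op 5: read(P2, v1) -> 50. No state change.
Op 6: write(P3, v0, 158). refcount(pp0)=4>1 -> COPY to pp4. 5 ppages; refcounts: pp0:3 pp1:4 pp2:2 pp3:2 pp4:1
Op 7: write(P2, v0, 186). refcount(pp0)=3>1 -> COPY to pp5. 6 ppages; refcounts: pp0:2 pp1:4 pp2:2 pp3:2 pp4:1 pp5:1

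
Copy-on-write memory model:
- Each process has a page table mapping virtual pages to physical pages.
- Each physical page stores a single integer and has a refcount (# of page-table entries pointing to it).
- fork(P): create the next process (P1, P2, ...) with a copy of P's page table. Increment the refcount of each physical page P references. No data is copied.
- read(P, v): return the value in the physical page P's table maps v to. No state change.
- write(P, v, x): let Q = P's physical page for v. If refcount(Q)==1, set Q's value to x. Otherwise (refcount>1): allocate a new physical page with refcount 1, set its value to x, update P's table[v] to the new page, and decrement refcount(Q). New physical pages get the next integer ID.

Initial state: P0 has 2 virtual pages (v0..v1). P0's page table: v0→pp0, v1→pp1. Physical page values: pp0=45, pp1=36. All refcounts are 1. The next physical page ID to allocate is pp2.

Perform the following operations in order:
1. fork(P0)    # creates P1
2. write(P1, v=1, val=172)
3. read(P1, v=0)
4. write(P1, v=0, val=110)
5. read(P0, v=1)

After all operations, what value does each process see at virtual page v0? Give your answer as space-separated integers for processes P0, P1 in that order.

Op 1: fork(P0) -> P1. 2 ppages; refcounts: pp0:2 pp1:2
Op 2: write(P1, v1, 172). refcount(pp1)=2>1 -> COPY to pp2. 3 ppages; refcounts: pp0:2 pp1:1 pp2:1
Op 3: read(P1, v0) -> 45. No state change.
Op 4: write(P1, v0, 110). refcount(pp0)=2>1 -> COPY to pp3. 4 ppages; refcounts: pp0:1 pp1:1 pp2:1 pp3:1
Op 5: read(P0, v1) -> 36. No state change.
P0: v0 -> pp0 = 45
P1: v0 -> pp3 = 110

Answer: 45 110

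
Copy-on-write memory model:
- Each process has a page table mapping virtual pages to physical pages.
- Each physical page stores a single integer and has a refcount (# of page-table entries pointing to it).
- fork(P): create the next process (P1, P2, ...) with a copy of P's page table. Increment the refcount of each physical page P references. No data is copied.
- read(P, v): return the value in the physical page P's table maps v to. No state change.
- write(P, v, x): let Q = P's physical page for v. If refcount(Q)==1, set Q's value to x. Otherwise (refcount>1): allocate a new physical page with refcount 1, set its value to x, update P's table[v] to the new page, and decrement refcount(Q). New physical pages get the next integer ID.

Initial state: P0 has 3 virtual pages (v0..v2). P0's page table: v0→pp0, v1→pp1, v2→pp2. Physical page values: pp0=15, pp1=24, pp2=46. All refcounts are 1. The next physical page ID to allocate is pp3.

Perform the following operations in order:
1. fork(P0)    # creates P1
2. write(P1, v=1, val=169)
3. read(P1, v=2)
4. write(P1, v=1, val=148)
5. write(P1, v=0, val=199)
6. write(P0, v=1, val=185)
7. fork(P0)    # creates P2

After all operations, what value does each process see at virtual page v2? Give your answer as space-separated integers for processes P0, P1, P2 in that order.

Answer: 46 46 46

Derivation:
Op 1: fork(P0) -> P1. 3 ppages; refcounts: pp0:2 pp1:2 pp2:2
Op 2: write(P1, v1, 169). refcount(pp1)=2>1 -> COPY to pp3. 4 ppages; refcounts: pp0:2 pp1:1 pp2:2 pp3:1
Op 3: read(P1, v2) -> 46. No state change.
Op 4: write(P1, v1, 148). refcount(pp3)=1 -> write in place. 4 ppages; refcounts: pp0:2 pp1:1 pp2:2 pp3:1
Op 5: write(P1, v0, 199). refcount(pp0)=2>1 -> COPY to pp4. 5 ppages; refcounts: pp0:1 pp1:1 pp2:2 pp3:1 pp4:1
Op 6: write(P0, v1, 185). refcount(pp1)=1 -> write in place. 5 ppages; refcounts: pp0:1 pp1:1 pp2:2 pp3:1 pp4:1
Op 7: fork(P0) -> P2. 5 ppages; refcounts: pp0:2 pp1:2 pp2:3 pp3:1 pp4:1
P0: v2 -> pp2 = 46
P1: v2 -> pp2 = 46
P2: v2 -> pp2 = 46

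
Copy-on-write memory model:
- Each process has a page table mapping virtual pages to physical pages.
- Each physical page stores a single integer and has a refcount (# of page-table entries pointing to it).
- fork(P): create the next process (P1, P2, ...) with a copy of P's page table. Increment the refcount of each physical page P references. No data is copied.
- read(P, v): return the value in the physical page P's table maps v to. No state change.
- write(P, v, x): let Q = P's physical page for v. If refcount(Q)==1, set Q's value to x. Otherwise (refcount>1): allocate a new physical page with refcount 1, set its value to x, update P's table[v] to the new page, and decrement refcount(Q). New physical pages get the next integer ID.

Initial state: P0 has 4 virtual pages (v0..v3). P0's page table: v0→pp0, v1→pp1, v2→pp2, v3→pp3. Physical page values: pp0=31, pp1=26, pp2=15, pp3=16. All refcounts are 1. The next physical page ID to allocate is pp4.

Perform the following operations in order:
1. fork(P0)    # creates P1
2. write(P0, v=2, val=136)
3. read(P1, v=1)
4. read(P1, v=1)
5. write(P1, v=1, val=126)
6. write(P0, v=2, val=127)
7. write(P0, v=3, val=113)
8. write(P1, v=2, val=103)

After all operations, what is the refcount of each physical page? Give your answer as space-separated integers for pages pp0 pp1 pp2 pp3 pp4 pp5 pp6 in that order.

Op 1: fork(P0) -> P1. 4 ppages; refcounts: pp0:2 pp1:2 pp2:2 pp3:2
Op 2: write(P0, v2, 136). refcount(pp2)=2>1 -> COPY to pp4. 5 ppages; refcounts: pp0:2 pp1:2 pp2:1 pp3:2 pp4:1
Op 3: read(P1, v1) -> 26. No state change.
Op 4: read(P1, v1) -> 26. No state change.
Op 5: write(P1, v1, 126). refcount(pp1)=2>1 -> COPY to pp5. 6 ppages; refcounts: pp0:2 pp1:1 pp2:1 pp3:2 pp4:1 pp5:1
Op 6: write(P0, v2, 127). refcount(pp4)=1 -> write in place. 6 ppages; refcounts: pp0:2 pp1:1 pp2:1 pp3:2 pp4:1 pp5:1
Op 7: write(P0, v3, 113). refcount(pp3)=2>1 -> COPY to pp6. 7 ppages; refcounts: pp0:2 pp1:1 pp2:1 pp3:1 pp4:1 pp5:1 pp6:1
Op 8: write(P1, v2, 103). refcount(pp2)=1 -> write in place. 7 ppages; refcounts: pp0:2 pp1:1 pp2:1 pp3:1 pp4:1 pp5:1 pp6:1

Answer: 2 1 1 1 1 1 1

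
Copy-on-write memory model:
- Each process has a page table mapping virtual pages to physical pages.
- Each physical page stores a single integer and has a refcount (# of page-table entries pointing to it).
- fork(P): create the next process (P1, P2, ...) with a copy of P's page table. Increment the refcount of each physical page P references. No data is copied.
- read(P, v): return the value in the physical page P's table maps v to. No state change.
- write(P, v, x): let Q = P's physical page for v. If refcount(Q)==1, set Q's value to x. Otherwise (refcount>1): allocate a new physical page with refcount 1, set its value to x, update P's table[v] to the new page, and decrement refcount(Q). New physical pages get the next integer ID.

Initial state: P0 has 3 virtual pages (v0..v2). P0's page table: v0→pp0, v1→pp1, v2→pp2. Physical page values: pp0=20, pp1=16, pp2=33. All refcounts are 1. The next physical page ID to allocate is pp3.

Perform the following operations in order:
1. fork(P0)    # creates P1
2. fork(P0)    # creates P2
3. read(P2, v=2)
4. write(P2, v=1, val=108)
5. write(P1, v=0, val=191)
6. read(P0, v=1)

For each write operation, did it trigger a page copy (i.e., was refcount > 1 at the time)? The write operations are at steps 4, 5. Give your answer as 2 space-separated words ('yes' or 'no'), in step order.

Op 1: fork(P0) -> P1. 3 ppages; refcounts: pp0:2 pp1:2 pp2:2
Op 2: fork(P0) -> P2. 3 ppages; refcounts: pp0:3 pp1:3 pp2:3
Op 3: read(P2, v2) -> 33. No state change.
Op 4: write(P2, v1, 108). refcount(pp1)=3>1 -> COPY to pp3. 4 ppages; refcounts: pp0:3 pp1:2 pp2:3 pp3:1
Op 5: write(P1, v0, 191). refcount(pp0)=3>1 -> COPY to pp4. 5 ppages; refcounts: pp0:2 pp1:2 pp2:3 pp3:1 pp4:1
Op 6: read(P0, v1) -> 16. No state change.

yes yes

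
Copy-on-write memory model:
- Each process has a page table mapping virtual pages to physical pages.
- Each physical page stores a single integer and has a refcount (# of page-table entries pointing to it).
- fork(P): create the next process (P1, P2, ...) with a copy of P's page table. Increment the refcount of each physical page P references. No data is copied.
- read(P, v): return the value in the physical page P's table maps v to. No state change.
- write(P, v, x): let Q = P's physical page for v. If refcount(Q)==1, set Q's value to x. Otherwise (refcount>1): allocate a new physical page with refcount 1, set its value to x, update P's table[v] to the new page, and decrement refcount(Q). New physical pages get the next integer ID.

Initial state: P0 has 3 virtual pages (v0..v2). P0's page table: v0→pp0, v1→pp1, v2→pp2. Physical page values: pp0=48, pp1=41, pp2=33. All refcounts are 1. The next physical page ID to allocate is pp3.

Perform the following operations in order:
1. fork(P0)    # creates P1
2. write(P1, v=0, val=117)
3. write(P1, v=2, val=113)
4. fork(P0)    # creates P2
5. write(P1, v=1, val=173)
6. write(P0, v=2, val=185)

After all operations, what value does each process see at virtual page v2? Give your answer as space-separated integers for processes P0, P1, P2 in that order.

Answer: 185 113 33

Derivation:
Op 1: fork(P0) -> P1. 3 ppages; refcounts: pp0:2 pp1:2 pp2:2
Op 2: write(P1, v0, 117). refcount(pp0)=2>1 -> COPY to pp3. 4 ppages; refcounts: pp0:1 pp1:2 pp2:2 pp3:1
Op 3: write(P1, v2, 113). refcount(pp2)=2>1 -> COPY to pp4. 5 ppages; refcounts: pp0:1 pp1:2 pp2:1 pp3:1 pp4:1
Op 4: fork(P0) -> P2. 5 ppages; refcounts: pp0:2 pp1:3 pp2:2 pp3:1 pp4:1
Op 5: write(P1, v1, 173). refcount(pp1)=3>1 -> COPY to pp5. 6 ppages; refcounts: pp0:2 pp1:2 pp2:2 pp3:1 pp4:1 pp5:1
Op 6: write(P0, v2, 185). refcount(pp2)=2>1 -> COPY to pp6. 7 ppages; refcounts: pp0:2 pp1:2 pp2:1 pp3:1 pp4:1 pp5:1 pp6:1
P0: v2 -> pp6 = 185
P1: v2 -> pp4 = 113
P2: v2 -> pp2 = 33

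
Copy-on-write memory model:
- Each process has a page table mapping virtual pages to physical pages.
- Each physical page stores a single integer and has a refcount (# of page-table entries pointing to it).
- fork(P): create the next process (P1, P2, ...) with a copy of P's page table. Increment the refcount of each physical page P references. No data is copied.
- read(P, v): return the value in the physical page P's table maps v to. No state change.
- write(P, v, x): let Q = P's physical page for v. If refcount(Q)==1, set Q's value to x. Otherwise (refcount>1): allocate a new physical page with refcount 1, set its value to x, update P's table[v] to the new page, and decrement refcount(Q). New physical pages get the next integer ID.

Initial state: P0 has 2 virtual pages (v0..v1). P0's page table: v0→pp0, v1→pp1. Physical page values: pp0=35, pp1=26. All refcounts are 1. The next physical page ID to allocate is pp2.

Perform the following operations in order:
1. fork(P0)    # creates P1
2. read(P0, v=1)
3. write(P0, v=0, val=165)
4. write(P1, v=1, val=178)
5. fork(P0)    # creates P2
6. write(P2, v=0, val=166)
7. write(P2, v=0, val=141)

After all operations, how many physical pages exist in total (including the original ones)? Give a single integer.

Answer: 5

Derivation:
Op 1: fork(P0) -> P1. 2 ppages; refcounts: pp0:2 pp1:2
Op 2: read(P0, v1) -> 26. No state change.
Op 3: write(P0, v0, 165). refcount(pp0)=2>1 -> COPY to pp2. 3 ppages; refcounts: pp0:1 pp1:2 pp2:1
Op 4: write(P1, v1, 178). refcount(pp1)=2>1 -> COPY to pp3. 4 ppages; refcounts: pp0:1 pp1:1 pp2:1 pp3:1
Op 5: fork(P0) -> P2. 4 ppages; refcounts: pp0:1 pp1:2 pp2:2 pp3:1
Op 6: write(P2, v0, 166). refcount(pp2)=2>1 -> COPY to pp4. 5 ppages; refcounts: pp0:1 pp1:2 pp2:1 pp3:1 pp4:1
Op 7: write(P2, v0, 141). refcount(pp4)=1 -> write in place. 5 ppages; refcounts: pp0:1 pp1:2 pp2:1 pp3:1 pp4:1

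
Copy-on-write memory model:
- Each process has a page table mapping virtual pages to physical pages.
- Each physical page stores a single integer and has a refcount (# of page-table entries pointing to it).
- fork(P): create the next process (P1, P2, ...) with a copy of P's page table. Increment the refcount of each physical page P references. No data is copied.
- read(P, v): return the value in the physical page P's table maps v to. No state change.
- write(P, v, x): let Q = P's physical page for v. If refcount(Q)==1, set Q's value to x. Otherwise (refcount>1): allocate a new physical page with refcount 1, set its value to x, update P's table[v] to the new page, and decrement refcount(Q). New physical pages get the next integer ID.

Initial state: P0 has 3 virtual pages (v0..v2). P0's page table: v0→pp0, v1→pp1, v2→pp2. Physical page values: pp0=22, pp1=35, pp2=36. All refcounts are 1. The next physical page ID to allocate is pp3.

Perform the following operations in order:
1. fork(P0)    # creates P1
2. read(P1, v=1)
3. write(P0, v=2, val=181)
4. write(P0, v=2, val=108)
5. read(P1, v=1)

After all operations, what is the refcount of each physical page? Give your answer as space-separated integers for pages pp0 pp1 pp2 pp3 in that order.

Op 1: fork(P0) -> P1. 3 ppages; refcounts: pp0:2 pp1:2 pp2:2
Op 2: read(P1, v1) -> 35. No state change.
Op 3: write(P0, v2, 181). refcount(pp2)=2>1 -> COPY to pp3. 4 ppages; refcounts: pp0:2 pp1:2 pp2:1 pp3:1
Op 4: write(P0, v2, 108). refcount(pp3)=1 -> write in place. 4 ppages; refcounts: pp0:2 pp1:2 pp2:1 pp3:1
Op 5: read(P1, v1) -> 35. No state change.

Answer: 2 2 1 1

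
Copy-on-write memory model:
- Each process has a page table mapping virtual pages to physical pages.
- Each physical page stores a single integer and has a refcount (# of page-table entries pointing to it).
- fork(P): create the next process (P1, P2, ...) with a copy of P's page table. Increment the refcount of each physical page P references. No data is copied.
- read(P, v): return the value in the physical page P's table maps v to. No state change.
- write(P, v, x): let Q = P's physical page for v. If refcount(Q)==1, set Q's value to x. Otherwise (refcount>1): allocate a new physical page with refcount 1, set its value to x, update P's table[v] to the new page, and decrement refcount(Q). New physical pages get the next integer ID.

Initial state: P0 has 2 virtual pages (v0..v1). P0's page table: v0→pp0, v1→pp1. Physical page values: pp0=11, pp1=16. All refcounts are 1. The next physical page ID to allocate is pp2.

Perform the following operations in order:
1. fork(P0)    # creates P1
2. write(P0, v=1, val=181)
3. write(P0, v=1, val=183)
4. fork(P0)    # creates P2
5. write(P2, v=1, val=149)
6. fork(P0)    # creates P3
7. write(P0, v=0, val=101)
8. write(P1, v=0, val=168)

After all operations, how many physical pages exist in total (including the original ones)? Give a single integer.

Answer: 6

Derivation:
Op 1: fork(P0) -> P1. 2 ppages; refcounts: pp0:2 pp1:2
Op 2: write(P0, v1, 181). refcount(pp1)=2>1 -> COPY to pp2. 3 ppages; refcounts: pp0:2 pp1:1 pp2:1
Op 3: write(P0, v1, 183). refcount(pp2)=1 -> write in place. 3 ppages; refcounts: pp0:2 pp1:1 pp2:1
Op 4: fork(P0) -> P2. 3 ppages; refcounts: pp0:3 pp1:1 pp2:2
Op 5: write(P2, v1, 149). refcount(pp2)=2>1 -> COPY to pp3. 4 ppages; refcounts: pp0:3 pp1:1 pp2:1 pp3:1
Op 6: fork(P0) -> P3. 4 ppages; refcounts: pp0:4 pp1:1 pp2:2 pp3:1
Op 7: write(P0, v0, 101). refcount(pp0)=4>1 -> COPY to pp4. 5 ppages; refcounts: pp0:3 pp1:1 pp2:2 pp3:1 pp4:1
Op 8: write(P1, v0, 168). refcount(pp0)=3>1 -> COPY to pp5. 6 ppages; refcounts: pp0:2 pp1:1 pp2:2 pp3:1 pp4:1 pp5:1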